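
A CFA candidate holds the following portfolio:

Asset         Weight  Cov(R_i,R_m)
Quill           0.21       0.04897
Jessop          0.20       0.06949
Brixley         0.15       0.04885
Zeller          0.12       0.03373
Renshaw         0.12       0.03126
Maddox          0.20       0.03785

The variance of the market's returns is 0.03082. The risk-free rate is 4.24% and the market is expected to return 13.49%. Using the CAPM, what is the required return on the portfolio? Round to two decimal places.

18.31%

β_Quill = 0.04897 / 0.03082 = 1.5889
β_Jessop = 0.06949 / 0.03082 = 2.2547
β_Brixley = 0.04885 / 0.03082 = 1.5850
β_Zeller = 0.03373 / 0.03082 = 1.0944
β_Renshaw = 0.03126 / 0.03082 = 1.0143
β_Maddox = 0.03785 / 0.03082 = 1.2281
β_P = Σ w_i β_i = 0.21×1.5889 + 0.20×2.2547 + 0.15×1.5850 + 0.12×1.0944 + 0.12×1.0143 + 0.20×1.2281 = 1.5210
MRP = 13.49% − 4.24% = 9.25%
E(R_P) = R_f + β_P × MRP = 4.24% + 1.5210 × 9.25% = 18.31%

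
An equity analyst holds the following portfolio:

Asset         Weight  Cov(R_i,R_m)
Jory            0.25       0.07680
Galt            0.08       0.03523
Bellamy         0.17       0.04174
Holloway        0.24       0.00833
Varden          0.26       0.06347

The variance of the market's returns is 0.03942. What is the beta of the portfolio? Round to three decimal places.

β_Jory = 0.07680 / 0.03942 = 1.9482
β_Galt = 0.03523 / 0.03942 = 0.8937
β_Bellamy = 0.04174 / 0.03942 = 1.0589
β_Holloway = 0.00833 / 0.03942 = 0.2113
β_Varden = 0.06347 / 0.03942 = 1.6101
β_P = Σ w_i β_i = 0.25×1.9482 + 0.08×0.8937 + 0.17×1.0589 + 0.24×0.2113 + 0.26×1.6101 = 1.2079

1.208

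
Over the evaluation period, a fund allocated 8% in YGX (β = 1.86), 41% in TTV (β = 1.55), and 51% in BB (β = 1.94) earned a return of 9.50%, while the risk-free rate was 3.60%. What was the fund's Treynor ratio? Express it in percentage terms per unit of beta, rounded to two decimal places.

3.33%

β_P = 0.08×1.86 + 0.41×1.55 + 0.51×1.94 = 1.7737
Treynor = (R_P − R_f) / β_P = (9.50% − 3.60%) / 1.7737 = 5.90% / 1.7737 = 3.33%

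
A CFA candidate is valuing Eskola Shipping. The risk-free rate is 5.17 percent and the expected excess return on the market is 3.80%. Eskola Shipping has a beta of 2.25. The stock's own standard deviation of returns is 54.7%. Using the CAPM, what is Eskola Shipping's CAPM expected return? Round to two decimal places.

13.72%

E(R) = R_f + β × MRP = 5.17% + 2.25 × 3.80% = 13.72%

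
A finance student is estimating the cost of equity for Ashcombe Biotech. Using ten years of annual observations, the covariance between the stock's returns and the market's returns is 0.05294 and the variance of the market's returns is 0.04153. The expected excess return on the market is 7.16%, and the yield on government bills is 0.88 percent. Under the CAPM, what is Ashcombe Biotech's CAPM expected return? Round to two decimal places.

β = Cov(R_i, R_m) / Var(R_m) = 0.05294 / 0.04153 = 1.2747
E(R) = R_f + β × MRP = 0.88% + 1.2747 × 7.16% = 10.01%

10.01%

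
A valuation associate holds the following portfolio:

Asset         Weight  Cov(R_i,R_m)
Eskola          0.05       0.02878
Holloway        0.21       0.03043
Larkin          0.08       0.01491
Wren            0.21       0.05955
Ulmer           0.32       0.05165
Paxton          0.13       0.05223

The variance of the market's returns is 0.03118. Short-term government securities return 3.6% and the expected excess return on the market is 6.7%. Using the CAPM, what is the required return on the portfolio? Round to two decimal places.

β_Eskola = 0.02878 / 0.03118 = 0.9230
β_Holloway = 0.03043 / 0.03118 = 0.9759
β_Larkin = 0.01491 / 0.03118 = 0.4782
β_Wren = 0.05955 / 0.03118 = 1.9099
β_Ulmer = 0.05165 / 0.03118 = 1.6565
β_Paxton = 0.05223 / 0.03118 = 1.6751
β_P = Σ w_i β_i = 0.05×0.9230 + 0.21×0.9759 + 0.08×0.4782 + 0.21×1.9099 + 0.32×1.6565 + 0.13×1.6751 = 1.4383
E(R_P) = R_f + β_P × MRP = 3.6% + 1.4383 × 6.7% = 13.24%

13.24%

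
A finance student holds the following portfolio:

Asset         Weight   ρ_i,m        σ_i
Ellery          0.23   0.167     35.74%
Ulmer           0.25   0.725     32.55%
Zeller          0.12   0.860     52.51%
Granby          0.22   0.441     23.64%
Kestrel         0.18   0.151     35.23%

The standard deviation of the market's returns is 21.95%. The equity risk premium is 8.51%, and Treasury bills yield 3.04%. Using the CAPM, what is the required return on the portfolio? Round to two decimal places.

β_Ellery = 0.167 × 35.74% / 21.95% = 0.2719
β_Ulmer = 0.725 × 32.55% / 21.95% = 1.0751
β_Zeller = 0.860 × 52.51% / 21.95% = 2.0573
β_Granby = 0.441 × 23.64% / 21.95% = 0.4750
β_Kestrel = 0.151 × 35.23% / 21.95% = 0.2424
β_P = Σ w_i β_i = 0.23×0.2719 + 0.25×1.0751 + 0.12×2.0573 + 0.22×0.4750 + 0.18×0.2424 = 0.7263
E(R_P) = R_f + β_P × MRP = 3.04% + 0.7263 × 8.51% = 9.22%

9.22%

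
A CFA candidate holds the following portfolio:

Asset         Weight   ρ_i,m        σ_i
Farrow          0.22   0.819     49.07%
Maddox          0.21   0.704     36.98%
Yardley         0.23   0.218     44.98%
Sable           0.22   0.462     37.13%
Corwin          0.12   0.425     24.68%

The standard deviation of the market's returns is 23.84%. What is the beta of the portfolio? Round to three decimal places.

0.906

β_Farrow = 0.819 × 49.07% / 23.84% = 1.6858
β_Maddox = 0.704 × 36.98% / 23.84% = 1.0920
β_Yardley = 0.218 × 44.98% / 23.84% = 0.4113
β_Sable = 0.462 × 37.13% / 23.84% = 0.7195
β_Corwin = 0.425 × 24.68% / 23.84% = 0.4400
β_P = Σ w_i β_i = 0.22×1.6858 + 0.21×1.0920 + 0.23×0.4113 + 0.22×0.7195 + 0.12×0.4400 = 0.9059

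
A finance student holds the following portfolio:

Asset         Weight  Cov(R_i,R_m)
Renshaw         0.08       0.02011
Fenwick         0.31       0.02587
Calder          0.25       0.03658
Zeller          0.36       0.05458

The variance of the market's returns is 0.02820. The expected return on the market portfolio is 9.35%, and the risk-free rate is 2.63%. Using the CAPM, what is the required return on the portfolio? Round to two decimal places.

β_Renshaw = 0.02011 / 0.02820 = 0.7131
β_Fenwick = 0.02587 / 0.02820 = 0.9174
β_Calder = 0.03658 / 0.02820 = 1.2972
β_Zeller = 0.05458 / 0.02820 = 1.9355
β_P = Σ w_i β_i = 0.08×0.7131 + 0.31×0.9174 + 0.25×1.2972 + 0.36×1.9355 = 1.3625
MRP = 9.35% − 2.63% = 6.72%
E(R_P) = R_f + β_P × MRP = 2.63% + 1.3625 × 6.72% = 11.79%

11.79%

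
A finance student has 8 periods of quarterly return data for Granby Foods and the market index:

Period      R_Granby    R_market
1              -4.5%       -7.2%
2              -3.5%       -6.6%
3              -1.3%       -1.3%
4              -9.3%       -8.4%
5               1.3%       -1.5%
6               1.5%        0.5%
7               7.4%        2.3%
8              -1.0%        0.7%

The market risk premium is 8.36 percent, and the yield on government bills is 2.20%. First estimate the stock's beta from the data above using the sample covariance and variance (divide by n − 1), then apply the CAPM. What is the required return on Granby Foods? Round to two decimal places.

11.06%

Mean R_i = (-4.5 − 3.5 − 1.3 − 9.3 + 1.3 + 1.5 + 7.4 − 1.0) / 8 = -1.1750%
Mean R_m = (-7.2 − 6.6 − 1.3 − 8.4 − 1.5 + 0.5 + 2.3 + 0.7) / 8 = -2.6875%
Σ(R_i − R̄_i)(R_m − R̄_m) = 125.1675  ⇒  Cov = 125.1675 / 7 = 17.8811
Σ(R_m − R̄_m)² = 118.1488  ⇒  Var(R_m) = 118.1488 / 7 = 16.8784
β = Cov / Var(R_m) = 17.8811 / 16.8784 = 1.0594
E(R) = R_f + β × MRP = 2.20% + 1.0594 × 8.36% = 11.06%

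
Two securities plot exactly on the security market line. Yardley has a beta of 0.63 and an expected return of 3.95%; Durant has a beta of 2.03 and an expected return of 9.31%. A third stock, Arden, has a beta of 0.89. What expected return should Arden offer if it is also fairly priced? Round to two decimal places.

MRP (SML slope) = (9.31% − 3.95%) / (2.03 − 0.63) = 5.36% / 1.40 = 3.8286%
R_f (intercept) = 3.95% − 0.63 × 3.8286% = 1.5380%
E(R_Arden) = R_f + β × MRP = 1.5380% + 0.89 × 3.8286% = 4.95%

4.95%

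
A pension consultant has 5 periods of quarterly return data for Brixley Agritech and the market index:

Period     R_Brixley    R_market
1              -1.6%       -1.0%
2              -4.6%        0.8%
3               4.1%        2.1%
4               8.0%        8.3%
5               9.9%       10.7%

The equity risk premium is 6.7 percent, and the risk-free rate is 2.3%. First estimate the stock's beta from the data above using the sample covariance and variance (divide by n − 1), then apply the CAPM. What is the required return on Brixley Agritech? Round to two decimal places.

9.71%

Mean R_i = (-1.6 − 4.6 + 4.1 + 8.0 + 9.9) / 5 = 3.1600%
Mean R_m = (-1.0 + 0.8 + 2.1 + 8.3 + 10.7) / 5 = 4.1800%
Σ(R_i − R̄_i)(R_m − R̄_m) = 112.8160  ⇒  Cov = 112.8160 / 4 = 28.2040
Σ(R_m − R̄_m)² = 102.0680  ⇒  Var(R_m) = 102.0680 / 4 = 25.5170
β = Cov / Var(R_m) = 28.2040 / 25.5170 = 1.1053
E(R) = R_f + β × MRP = 2.3% + 1.1053 × 6.7% = 9.71%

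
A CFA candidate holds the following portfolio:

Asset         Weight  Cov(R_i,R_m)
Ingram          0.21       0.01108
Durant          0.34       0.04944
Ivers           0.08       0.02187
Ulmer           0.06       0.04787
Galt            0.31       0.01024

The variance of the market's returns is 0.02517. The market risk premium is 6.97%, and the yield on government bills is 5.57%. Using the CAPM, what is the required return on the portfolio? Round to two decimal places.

13.03%

β_Ingram = 0.01108 / 0.02517 = 0.4402
β_Durant = 0.04944 / 0.02517 = 1.9642
β_Ivers = 0.02187 / 0.02517 = 0.8689
β_Ulmer = 0.04787 / 0.02517 = 1.9019
β_Galt = 0.01024 / 0.02517 = 0.4068
β_P = Σ w_i β_i = 0.21×0.4402 + 0.34×1.9642 + 0.08×0.8689 + 0.06×1.9019 + 0.31×0.4068 = 1.0700
E(R_P) = R_f + β_P × MRP = 5.57% + 1.0700 × 6.97% = 13.03%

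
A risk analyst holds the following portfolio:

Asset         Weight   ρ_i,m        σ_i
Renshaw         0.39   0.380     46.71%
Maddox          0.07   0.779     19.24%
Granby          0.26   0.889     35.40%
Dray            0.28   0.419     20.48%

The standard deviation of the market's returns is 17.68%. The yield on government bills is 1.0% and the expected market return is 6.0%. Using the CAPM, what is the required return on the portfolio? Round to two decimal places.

6.25%

β_Renshaw = 0.380 × 46.71% / 17.68% = 1.0039
β_Maddox = 0.779 × 19.24% / 17.68% = 0.8477
β_Granby = 0.889 × 35.40% / 17.68% = 1.7800
β_Dray = 0.419 × 20.48% / 17.68% = 0.4854
β_P = Σ w_i β_i = 0.39×1.0039 + 0.07×0.8477 + 0.26×1.7800 + 0.28×0.4854 = 1.0496
MRP = 6.0% − 1.0% = 5.00%
E(R_P) = R_f + β_P × MRP = 1.0% + 1.0496 × 5.0% = 6.25%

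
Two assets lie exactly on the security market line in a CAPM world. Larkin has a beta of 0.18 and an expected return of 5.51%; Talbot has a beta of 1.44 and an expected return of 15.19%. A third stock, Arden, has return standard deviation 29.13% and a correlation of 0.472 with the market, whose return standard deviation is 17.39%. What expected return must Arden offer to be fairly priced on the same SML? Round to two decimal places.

MRP = (15.19% − 5.51%) / (1.44 − 0.18) = 7.6825%
R_f = 5.51% − 0.18 × 7.6825% = 4.1272%
β_Arden = ρ·σ_i/σ_m = 0.472 × 29.13 / 17.39 = 0.7906
E(R_Arden) = R_f + β × MRP = 4.1272% + 0.7906 × 7.6825% = 10.20%

10.20%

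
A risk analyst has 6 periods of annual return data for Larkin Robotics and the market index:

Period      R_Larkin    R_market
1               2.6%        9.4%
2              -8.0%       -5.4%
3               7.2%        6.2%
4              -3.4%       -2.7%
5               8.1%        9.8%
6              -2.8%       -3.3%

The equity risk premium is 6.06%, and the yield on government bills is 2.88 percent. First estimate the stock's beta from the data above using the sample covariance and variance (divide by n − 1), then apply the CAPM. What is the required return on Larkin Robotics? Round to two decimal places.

8.02%

Mean R_i = (2.6 − 8.0 + 7.2 − 3.4 + 8.1 − 2.8) / 6 = 0.6167%
Mean R_m = (9.4 − 5.4 + 6.2 − 2.7 + 9.8 − 3.3) / 6 = 2.3333%
Σ(R_i − R̄_i)(R_m − R̄_m) = 201.4467  ⇒  Cov = 201.4467 / 5 = 40.2893
Σ(R_m − R̄_m)² = 237.5133  ⇒  Var(R_m) = 237.5133 / 5 = 47.5027
β = Cov / Var(R_m) = 40.2893 / 47.5027 = 0.8481
E(R) = R_f + β × MRP = 2.88% + 0.8481 × 6.06% = 8.02%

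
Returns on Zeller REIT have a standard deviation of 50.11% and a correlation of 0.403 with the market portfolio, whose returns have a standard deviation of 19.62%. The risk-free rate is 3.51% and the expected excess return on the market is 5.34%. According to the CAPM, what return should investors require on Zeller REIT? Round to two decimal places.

9.01%

β = ρ × σ_i / σ_m = 0.403 × 50.11% / 19.62% = 1.0293
E(R) = 3.51% + 1.0293 × 5.34% = 9.01%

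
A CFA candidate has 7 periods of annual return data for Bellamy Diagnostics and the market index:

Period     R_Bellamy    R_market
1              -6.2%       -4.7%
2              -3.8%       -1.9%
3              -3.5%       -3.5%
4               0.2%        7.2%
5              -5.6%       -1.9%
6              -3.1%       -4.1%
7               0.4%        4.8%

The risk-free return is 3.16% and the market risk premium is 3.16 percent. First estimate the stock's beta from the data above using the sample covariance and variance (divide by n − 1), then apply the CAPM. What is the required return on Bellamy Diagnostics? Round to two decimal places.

Mean R_i = (-6.2 − 3.8 − 3.5 + 0.2 − 5.6 − 3.1 + 0.4) / 7 = -3.0857%
Mean R_m = (-4.7 − 1.9 − 3.5 + 7.2 − 1.9 − 4.1 + 4.8) / 7 = -0.5857%
Σ(R_i − R̄_i)(R_m − R̄_m) = 62.6686  ⇒  Cov = 62.6686 / 6 = 10.4448
Σ(R_m − R̄_m)² = 130.8486  ⇒  Var(R_m) = 130.8486 / 6 = 21.8081
β = Cov / Var(R_m) = 10.4448 / 21.8081 = 0.4789
E(R) = R_f + β × MRP = 3.16% + 0.4789 × 3.16% = 4.67%

4.67%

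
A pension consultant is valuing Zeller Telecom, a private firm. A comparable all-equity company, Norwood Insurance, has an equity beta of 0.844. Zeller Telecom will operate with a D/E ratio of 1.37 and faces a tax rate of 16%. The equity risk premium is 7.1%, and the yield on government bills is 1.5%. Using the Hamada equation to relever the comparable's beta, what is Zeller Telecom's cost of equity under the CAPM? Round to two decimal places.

14.39%

β_L = β_U × [1 + (1 − t)(D/E)] = 0.844 × [1 + (1 − 0.16) × 1.37]
    = 0.844 × [1 + 0.84 × 1.37] = 0.844 × 2.1508 = 1.8153
E(R) = R_f + β_L × MRP = 1.5% + 1.8153 × 7.1% = 14.39%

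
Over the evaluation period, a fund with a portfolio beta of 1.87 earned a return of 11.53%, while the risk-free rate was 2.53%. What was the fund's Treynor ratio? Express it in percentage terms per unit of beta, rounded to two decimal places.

4.81%

Treynor = (R_P − R_f) / β_P = (11.53% − 2.53%) / 1.8700 = 9.00% / 1.8700 = 4.81%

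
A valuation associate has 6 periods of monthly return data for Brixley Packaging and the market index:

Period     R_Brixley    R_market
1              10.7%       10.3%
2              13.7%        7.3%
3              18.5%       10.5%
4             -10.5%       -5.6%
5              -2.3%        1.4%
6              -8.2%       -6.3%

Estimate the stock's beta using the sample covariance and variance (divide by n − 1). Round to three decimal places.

1.538

Mean R_i = (10.7 + 13.7 + 18.5 − 10.5 − 2.3 − 8.2) / 6 = 3.6500%
Mean R_m = (10.3 + 7.3 + 10.5 − 5.6 + 1.4 − 6.3) / 6 = 2.9333%
Σ(R_i − R̄_i)(R_m − R̄_m) = 447.4700  ⇒  Cov = 447.4700 / 5 = 89.4940
Σ(R_m − R̄_m)² = 291.0133  ⇒  Var(R_m) = 291.0133 / 5 = 58.2027
β = Cov / Var(R_m) = 89.4940 / 58.2027 = 1.5376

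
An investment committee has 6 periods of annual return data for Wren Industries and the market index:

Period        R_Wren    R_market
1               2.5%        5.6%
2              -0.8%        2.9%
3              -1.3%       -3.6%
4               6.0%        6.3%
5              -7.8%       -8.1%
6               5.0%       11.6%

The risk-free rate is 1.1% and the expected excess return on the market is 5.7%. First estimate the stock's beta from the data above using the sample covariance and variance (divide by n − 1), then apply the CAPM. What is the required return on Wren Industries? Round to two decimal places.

4.80%

Mean R_i = (2.5 − 0.8 − 1.3 + 6.0 − 7.8 + 5.0) / 6 = 0.6000%
Mean R_m = (5.6 + 2.9 − 3.6 + 6.3 − 8.1 + 11.6) / 6 = 2.4500%
Σ(R_i − R̄_i)(R_m − R̄_m) = 166.5200  ⇒  Cov = 166.5200 / 5 = 33.3040
Σ(R_m − R̄_m)² = 256.5750  ⇒  Var(R_m) = 256.5750 / 5 = 51.3150
β = Cov / Var(R_m) = 33.3040 / 51.3150 = 0.6490
E(R) = R_f + β × MRP = 1.1% + 0.6490 × 5.7% = 4.80%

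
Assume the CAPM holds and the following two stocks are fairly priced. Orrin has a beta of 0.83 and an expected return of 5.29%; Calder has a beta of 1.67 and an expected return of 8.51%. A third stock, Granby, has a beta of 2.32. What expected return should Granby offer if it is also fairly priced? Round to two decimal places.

11.00%

MRP (SML slope) = (8.51% − 5.29%) / (1.67 − 0.83) = 3.22% / 0.84 = 3.8333%
R_f (intercept) = 5.29% − 0.83 × 3.8333% = 2.1084%
E(R_Granby) = R_f + β × MRP = 2.1084% + 2.32 × 3.8333% = 11.00%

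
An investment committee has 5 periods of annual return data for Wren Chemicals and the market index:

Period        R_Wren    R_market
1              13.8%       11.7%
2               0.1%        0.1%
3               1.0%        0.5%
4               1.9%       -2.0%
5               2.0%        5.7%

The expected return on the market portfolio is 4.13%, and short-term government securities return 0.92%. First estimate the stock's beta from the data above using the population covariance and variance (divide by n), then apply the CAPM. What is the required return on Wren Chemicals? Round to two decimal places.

Mean R_i = (13.8 + 0.1 + 1.0 + 1.9 + 2.0) / 5 = 3.7600%
Mean R_m = (11.7 + 0.1 + 0.5 − 2.0 + 5.7) / 5 = 3.2000%
Σ(R_i − R̄_i)(R_m − R̄_m) = 109.4100  ⇒  Cov = 109.4100 / 5 = 21.8820
Σ(R_m − R̄_m)² = 122.4400  ⇒  Var(R_m) = 122.4400 / 5 = 24.4880
β = Cov / Var(R_m) = 21.8820 / 24.4880 = 0.8936
MRP = 4.13% − 0.92% = 3.21%
E(R) = R_f + β × MRP = 0.92% + 0.8936 × 3.21% = 3.79%

3.79%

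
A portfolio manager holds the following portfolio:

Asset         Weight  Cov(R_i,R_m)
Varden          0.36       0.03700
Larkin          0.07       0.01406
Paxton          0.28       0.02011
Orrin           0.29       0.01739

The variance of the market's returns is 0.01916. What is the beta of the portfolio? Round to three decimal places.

1.304

β_Varden = 0.03700 / 0.01916 = 1.9311
β_Larkin = 0.01406 / 0.01916 = 0.7338
β_Paxton = 0.02011 / 0.01916 = 1.0496
β_Orrin = 0.01739 / 0.01916 = 0.9076
β_P = Σ w_i β_i = 0.36×1.9311 + 0.07×0.7338 + 0.28×1.0496 + 0.29×0.9076 = 1.3037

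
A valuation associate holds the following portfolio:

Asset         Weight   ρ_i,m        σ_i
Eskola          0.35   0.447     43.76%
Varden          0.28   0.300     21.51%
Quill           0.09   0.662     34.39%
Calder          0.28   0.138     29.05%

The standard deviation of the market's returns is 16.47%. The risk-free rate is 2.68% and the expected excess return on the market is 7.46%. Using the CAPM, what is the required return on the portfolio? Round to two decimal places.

β_Eskola = 0.447 × 43.76% / 16.47% = 1.1877
β_Varden = 0.300 × 21.51% / 16.47% = 0.3918
β_Quill = 0.662 × 34.39% / 16.47% = 1.3823
β_Calder = 0.138 × 29.05% / 16.47% = 0.2434
β_P = Σ w_i β_i = 0.35×1.1877 + 0.28×0.3918 + 0.09×1.3823 + 0.28×0.2434 = 0.7180
E(R_P) = R_f + β_P × MRP = 2.68% + 0.7180 × 7.46% = 8.04%

8.04%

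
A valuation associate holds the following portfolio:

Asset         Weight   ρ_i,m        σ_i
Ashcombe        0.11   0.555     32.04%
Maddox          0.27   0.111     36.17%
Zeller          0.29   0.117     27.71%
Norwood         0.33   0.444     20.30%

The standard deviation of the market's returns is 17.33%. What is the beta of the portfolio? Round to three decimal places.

0.401

β_Ashcombe = 0.555 × 32.04% / 17.33% = 1.0261
β_Maddox = 0.111 × 36.17% / 17.33% = 0.2317
β_Zeller = 0.117 × 27.71% / 17.33% = 0.1871
β_Norwood = 0.444 × 20.30% / 17.33% = 0.5201
β_P = Σ w_i β_i = 0.11×1.0261 + 0.27×0.2317 + 0.29×0.1871 + 0.33×0.5201 = 0.4013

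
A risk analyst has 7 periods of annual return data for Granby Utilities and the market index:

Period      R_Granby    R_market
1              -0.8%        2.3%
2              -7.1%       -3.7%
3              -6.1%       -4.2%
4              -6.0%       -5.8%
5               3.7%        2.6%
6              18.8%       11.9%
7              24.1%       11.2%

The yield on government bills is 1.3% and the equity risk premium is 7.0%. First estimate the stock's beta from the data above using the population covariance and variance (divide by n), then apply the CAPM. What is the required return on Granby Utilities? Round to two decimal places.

13.17%

Mean R_i = (-0.8 − 7.1 − 6.1 − 6.0 + 3.7 + 18.8 + 24.1) / 7 = 3.8000%
Mean R_m = (2.3 − 3.7 − 4.2 − 5.8 + 2.6 + 11.9 + 11.2) / 7 = 2.0429%
Σ(R_i − R̄_i)(R_m − R̄_m) = 533.7700  ⇒  Cov = 533.7700 / 7 = 76.2529
Σ(R_m − R̄_m)² = 314.8571  ⇒  Var(R_m) = 314.8571 / 7 = 44.9796
β = Cov / Var(R_m) = 76.2529 / 44.9796 = 1.6953
E(R) = R_f + β × MRP = 1.3% + 1.6953 × 7.0% = 13.17%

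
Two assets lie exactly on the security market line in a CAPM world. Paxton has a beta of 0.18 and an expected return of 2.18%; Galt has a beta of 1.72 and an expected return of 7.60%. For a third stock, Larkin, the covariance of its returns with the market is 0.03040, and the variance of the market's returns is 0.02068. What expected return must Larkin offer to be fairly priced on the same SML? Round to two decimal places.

6.72%

MRP = (7.60% − 2.18%) / (1.72 − 0.18) = 3.5195%
R_f = 2.18% − 0.18 × 3.5195% = 1.5465%
β_Larkin = Cov / Var(R_m) = 0.03040 / 0.02068 = 1.4700
E(R_Larkin) = R_f + β × MRP = 1.5465% + 1.4700 × 3.5195% = 6.72%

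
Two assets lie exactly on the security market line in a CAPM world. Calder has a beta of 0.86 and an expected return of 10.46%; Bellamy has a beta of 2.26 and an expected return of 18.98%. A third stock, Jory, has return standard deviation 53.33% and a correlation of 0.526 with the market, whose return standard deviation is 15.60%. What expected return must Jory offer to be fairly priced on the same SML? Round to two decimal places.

MRP = (18.98% − 10.46%) / (2.26 − 0.86) = 6.0857%
R_f = 10.46% − 0.86 × 6.0857% = 5.2263%
β_Jory = ρ·σ_i/σ_m = 0.526 × 53.33 / 15.60 = 1.7982
E(R_Jory) = R_f + β × MRP = 5.2263% + 1.7982 × 6.0857% = 16.17%

16.17%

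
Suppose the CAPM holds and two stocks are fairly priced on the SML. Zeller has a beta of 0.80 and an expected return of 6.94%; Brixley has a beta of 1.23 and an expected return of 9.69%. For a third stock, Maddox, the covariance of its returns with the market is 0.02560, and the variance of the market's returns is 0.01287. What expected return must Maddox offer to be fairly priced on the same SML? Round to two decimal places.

14.54%

MRP = (9.69% − 6.94%) / (1.23 − 0.80) = 6.3953%
R_f = 6.94% − 0.80 × 6.3953% = 1.8238%
β_Maddox = Cov / Var(R_m) = 0.02560 / 0.01287 = 1.9891
E(R_Maddox) = R_f + β × MRP = 1.8238% + 1.9891 × 6.3953% = 14.54%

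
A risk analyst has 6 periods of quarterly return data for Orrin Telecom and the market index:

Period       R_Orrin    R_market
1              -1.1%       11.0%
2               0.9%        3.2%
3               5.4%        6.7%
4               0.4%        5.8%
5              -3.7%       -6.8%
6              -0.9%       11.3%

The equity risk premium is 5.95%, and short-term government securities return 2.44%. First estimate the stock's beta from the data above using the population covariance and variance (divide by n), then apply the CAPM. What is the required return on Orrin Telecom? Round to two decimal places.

3.49%

Mean R_i = (-1.1 + 0.9 + 5.4 + 0.4 − 3.7 − 0.9) / 6 = 0.1667%
Mean R_m = (11.0 + 3.2 + 6.7 + 5.8 − 6.8 + 11.3) / 6 = 5.2000%
Σ(R_i − R̄_i)(R_m − R̄_m) = 39.0700  ⇒  Cov = 39.0700 / 6 = 6.5117
Σ(R_m − R̄_m)² = 221.4600  ⇒  Var(R_m) = 221.4600 / 6 = 36.9100
β = Cov / Var(R_m) = 6.5117 / 36.9100 = 0.1764
E(R) = R_f + β × MRP = 2.44% + 0.1764 × 5.95% = 3.49%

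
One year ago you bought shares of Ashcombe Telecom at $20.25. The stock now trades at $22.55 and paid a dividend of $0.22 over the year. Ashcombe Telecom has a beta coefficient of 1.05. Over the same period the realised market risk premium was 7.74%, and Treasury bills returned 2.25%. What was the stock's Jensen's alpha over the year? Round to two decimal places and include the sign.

+2.07%

Realised HPR = (P1 + D1 − P0) / P0 = (22.55 + 0.22 − 20.25) / 20.25 = 2.52 / 20.25 = 12.4444%
CAPM required = R_f + β·MRP = 2.25% + 1.05 × 7.74% = 10.3770%
α = realised − required = 12.4444% − 10.3770% = +2.07%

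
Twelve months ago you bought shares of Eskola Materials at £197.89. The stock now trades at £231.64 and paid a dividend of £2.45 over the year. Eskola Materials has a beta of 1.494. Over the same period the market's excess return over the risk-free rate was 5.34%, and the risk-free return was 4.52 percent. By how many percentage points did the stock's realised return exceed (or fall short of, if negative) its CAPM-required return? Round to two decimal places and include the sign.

+5.80%

Realised HPR = (P1 + D1 − P0) / P0 = (231.64 + 2.45 − 197.89) / 197.89 = 36.20 / 197.89 = 18.2930%
CAPM required = R_f + β·MRP = 4.52% + 1.494 × 5.34% = 12.49796%
α = realised − required = 18.2930% − 12.49796% = +5.80%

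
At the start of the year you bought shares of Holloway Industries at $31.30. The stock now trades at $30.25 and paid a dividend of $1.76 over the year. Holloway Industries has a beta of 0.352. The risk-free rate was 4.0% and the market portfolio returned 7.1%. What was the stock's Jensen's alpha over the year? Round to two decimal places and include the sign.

-2.82%

Realised HPR = (P1 + D1 − P0) / P0 = (30.25 + 1.76 − 31.30) / 31.30 = 0.71 / 31.30 = 2.2684%
MRP = 7.1% − 4.0% = 3.10%
CAPM required = R_f + β·MRP = 4.0% + 0.352 × 3.1% = 5.0912%
α = realised − required = 2.2684% − 5.0912% = -2.82%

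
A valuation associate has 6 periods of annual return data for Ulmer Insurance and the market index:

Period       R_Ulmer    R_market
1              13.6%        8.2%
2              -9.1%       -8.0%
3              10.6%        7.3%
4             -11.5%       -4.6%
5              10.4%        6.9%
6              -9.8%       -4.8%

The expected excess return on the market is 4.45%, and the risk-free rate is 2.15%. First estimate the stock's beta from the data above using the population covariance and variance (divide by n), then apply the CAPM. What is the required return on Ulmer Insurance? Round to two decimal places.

9.18%

Mean R_i = (13.6 − 9.1 + 10.6 − 11.5 + 10.4 − 9.8) / 6 = 0.7000%
Mean R_m = (8.2 − 8.0 + 7.3 − 4.6 + 6.9 − 4.8) / 6 = 0.8333%
Σ(R_i − R̄_i)(R_m − R̄_m) = 429.9000  ⇒  Cov = 429.9000 / 6 = 71.6500
Σ(R_m − R̄_m)² = 272.1733  ⇒  Var(R_m) = 272.1733 / 6 = 45.3622
β = Cov / Var(R_m) = 71.6500 / 45.3622 = 1.5795
E(R) = R_f + β × MRP = 2.15% + 1.5795 × 4.45% = 9.18%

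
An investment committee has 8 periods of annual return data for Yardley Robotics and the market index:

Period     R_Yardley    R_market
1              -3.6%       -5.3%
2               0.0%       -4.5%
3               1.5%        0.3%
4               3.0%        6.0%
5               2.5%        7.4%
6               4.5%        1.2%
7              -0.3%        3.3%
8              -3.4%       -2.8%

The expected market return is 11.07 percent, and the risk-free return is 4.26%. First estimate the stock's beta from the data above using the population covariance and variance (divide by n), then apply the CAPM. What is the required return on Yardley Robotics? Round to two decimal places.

7.20%

Mean R_i = (-3.6 + 0.0 + 1.5 + 3.0 + 2.5 + 4.5 − 0.3 − 3.4) / 8 = 0.5250%
Mean R_m = (-5.3 − 4.5 + 0.3 + 6.0 + 7.4 + 1.2 + 3.3 − 2.8) / 8 = 0.7000%
Σ(R_i − R̄_i)(R_m − R̄_m) = 67.0200  ⇒  Cov = 67.0200 / 8 = 8.3775
Σ(R_m − R̄_m)² = 155.4400  ⇒  Var(R_m) = 155.4400 / 8 = 19.4300
β = Cov / Var(R_m) = 8.3775 / 19.4300 = 0.4312
MRP = 11.07% − 4.26% = 6.81%
E(R) = R_f + β × MRP = 4.26% + 0.4312 × 6.81% = 7.20%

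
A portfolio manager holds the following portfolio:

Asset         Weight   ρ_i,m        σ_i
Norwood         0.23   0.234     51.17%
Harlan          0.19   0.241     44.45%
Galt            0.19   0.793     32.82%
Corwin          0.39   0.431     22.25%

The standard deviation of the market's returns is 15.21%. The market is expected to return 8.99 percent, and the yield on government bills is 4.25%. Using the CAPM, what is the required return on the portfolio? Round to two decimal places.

8.45%

β_Norwood = 0.234 × 51.17% / 15.21% = 0.7872
β_Harlan = 0.241 × 44.45% / 15.21% = 0.7043
β_Galt = 0.793 × 32.82% / 15.21% = 1.7111
β_Corwin = 0.431 × 22.25% / 15.21% = 0.6305
β_P = Σ w_i β_i = 0.23×0.7872 + 0.19×0.7043 + 0.19×1.7111 + 0.39×0.6305 = 0.8859
MRP = 8.99% − 4.25% = 4.74%
E(R_P) = R_f + β_P × MRP = 4.25% + 0.8859 × 4.74% = 8.45%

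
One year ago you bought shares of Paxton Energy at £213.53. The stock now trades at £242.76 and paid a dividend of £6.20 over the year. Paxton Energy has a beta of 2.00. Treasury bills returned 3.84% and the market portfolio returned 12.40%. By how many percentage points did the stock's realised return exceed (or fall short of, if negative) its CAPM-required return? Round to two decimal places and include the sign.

Realised HPR = (P1 + D1 − P0) / P0 = (242.76 + 6.20 − 213.53) / 213.53 = 35.43 / 213.53 = 16.5925%
MRP = 12.40% − 3.84% = 8.56%
CAPM required = R_f + β·MRP = 3.84% + 2.00 × 8.56% = 20.9600%
α = realised − required = 16.5925% − 20.9600% = -4.37%

-4.37%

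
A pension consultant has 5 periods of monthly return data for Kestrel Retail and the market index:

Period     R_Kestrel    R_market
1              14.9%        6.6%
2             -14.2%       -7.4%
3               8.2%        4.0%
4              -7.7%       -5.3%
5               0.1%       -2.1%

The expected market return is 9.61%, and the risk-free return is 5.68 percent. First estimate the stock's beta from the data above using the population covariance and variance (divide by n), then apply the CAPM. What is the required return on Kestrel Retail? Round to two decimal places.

Mean R_i = (14.9 − 14.2 + 8.2 − 7.7 + 0.1) / 5 = 0.2600%
Mean R_m = (6.6 − 7.4 + 4.0 − 5.3 − 2.1) / 5 = -0.8400%
Σ(R_i − R̄_i)(R_m − R̄_m) = 277.9120  ⇒  Cov = 277.9120 / 5 = 55.5824
Σ(R_m − R̄_m)² = 143.2920  ⇒  Var(R_m) = 143.2920 / 5 = 28.6584
β = Cov / Var(R_m) = 55.5824 / 28.6584 = 1.9395
MRP = 9.61% − 5.68% = 3.93%
E(R) = R_f + β × MRP = 5.68% + 1.9395 × 3.93% = 13.30%

13.30%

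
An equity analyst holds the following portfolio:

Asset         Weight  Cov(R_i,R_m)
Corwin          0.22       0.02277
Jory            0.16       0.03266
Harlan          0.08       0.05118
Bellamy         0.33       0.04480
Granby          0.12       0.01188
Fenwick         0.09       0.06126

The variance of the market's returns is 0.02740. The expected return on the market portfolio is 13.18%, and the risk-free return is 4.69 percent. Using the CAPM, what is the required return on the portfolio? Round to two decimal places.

β_Corwin = 0.02277 / 0.02740 = 0.8310
β_Jory = 0.03266 / 0.02740 = 1.1920
β_Harlan = 0.05118 / 0.02740 = 1.8679
β_Bellamy = 0.04480 / 0.02740 = 1.6350
β_Granby = 0.01188 / 0.02740 = 0.4336
β_Fenwick = 0.06126 / 0.02740 = 2.2358
β_P = Σ w_i β_i = 0.22×0.8310 + 0.16×1.1920 + 0.08×1.8679 + 0.33×1.6350 + 0.12×0.4336 + 0.09×2.2358 = 1.3158
MRP = 13.18% − 4.69% = 8.49%
E(R_P) = R_f + β_P × MRP = 4.69% + 1.3158 × 8.49% = 15.86%

15.86%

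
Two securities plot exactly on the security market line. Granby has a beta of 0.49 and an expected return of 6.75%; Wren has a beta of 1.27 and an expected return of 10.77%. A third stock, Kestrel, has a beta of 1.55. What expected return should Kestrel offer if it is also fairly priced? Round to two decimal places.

MRP (SML slope) = (10.77% − 6.75%) / (1.27 − 0.49) = 4.02% / 0.78 = 5.1538%
R_f (intercept) = 6.75% − 0.49 × 5.1538% = 4.2246%
E(R_Kestrel) = R_f + β × MRP = 4.2246% + 1.55 × 5.1538% = 12.21%

12.21%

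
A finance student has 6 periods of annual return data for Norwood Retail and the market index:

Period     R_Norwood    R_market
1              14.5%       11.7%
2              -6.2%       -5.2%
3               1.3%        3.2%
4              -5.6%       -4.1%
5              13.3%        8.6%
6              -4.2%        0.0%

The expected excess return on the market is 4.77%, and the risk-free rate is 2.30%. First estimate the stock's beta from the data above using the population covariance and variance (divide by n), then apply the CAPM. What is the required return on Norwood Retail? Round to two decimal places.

Mean R_i = (14.5 − 6.2 + 1.3 − 5.6 + 13.3 − 4.2) / 6 = 2.1833%
Mean R_m = (11.7 − 5.2 + 3.2 − 4.1 + 8.6 + 0.0) / 6 = 2.3667%
Σ(R_i − R̄_i)(R_m − R̄_m) = 312.3867  ⇒  Cov = 312.3867 / 6 = 52.0645
Σ(R_m − R̄_m)² = 231.3333  ⇒  Var(R_m) = 231.3333 / 6 = 38.5556
β = Cov / Var(R_m) = 52.0645 / 38.5556 = 1.3504
E(R) = R_f + β × MRP = 2.30% + 1.3504 × 4.77% = 8.74%

8.74%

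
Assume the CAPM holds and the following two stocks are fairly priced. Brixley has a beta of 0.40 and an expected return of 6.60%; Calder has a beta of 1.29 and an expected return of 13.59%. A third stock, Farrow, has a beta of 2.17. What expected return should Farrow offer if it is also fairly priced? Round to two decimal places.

MRP (SML slope) = (13.59% − 6.60%) / (1.29 − 0.40) = 6.99% / 0.89 = 7.8539%
R_f (intercept) = 6.60% − 0.40 × 7.8539% = 3.4584%
E(R_Farrow) = R_f + β × MRP = 3.4584% + 2.17 × 7.8539% = 20.50%

20.50%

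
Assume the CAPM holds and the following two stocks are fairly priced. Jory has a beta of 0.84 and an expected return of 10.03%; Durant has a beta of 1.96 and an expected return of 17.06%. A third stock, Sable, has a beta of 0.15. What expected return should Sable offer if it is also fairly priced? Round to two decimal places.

MRP (SML slope) = (17.06% − 10.03%) / (1.96 − 0.84) = 7.03% / 1.12 = 6.2768%
R_f (intercept) = 10.03% − 0.84 × 6.2768% = 4.7575%
E(R_Sable) = R_f + β × MRP = 4.7575% + 0.15 × 6.2768% = 5.70%

5.70%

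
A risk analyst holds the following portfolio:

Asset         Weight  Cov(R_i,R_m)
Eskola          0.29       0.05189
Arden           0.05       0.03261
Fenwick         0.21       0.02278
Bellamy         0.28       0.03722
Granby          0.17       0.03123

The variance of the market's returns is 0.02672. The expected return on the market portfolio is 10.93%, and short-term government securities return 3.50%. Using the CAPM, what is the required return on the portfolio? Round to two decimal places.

β_Eskola = 0.05189 / 0.02672 = 1.9420
β_Arden = 0.03261 / 0.02672 = 1.2204
β_Fenwick = 0.02278 / 0.02672 = 0.8525
β_Bellamy = 0.03722 / 0.02672 = 1.3930
β_Granby = 0.03123 / 0.02672 = 1.1688
β_P = Σ w_i β_i = 0.29×1.9420 + 0.05×1.2204 + 0.21×0.8525 + 0.28×1.3930 + 0.17×1.1688 = 1.3920
MRP = 10.93% − 3.50% = 7.43%
E(R_P) = R_f + β_P × MRP = 3.50% + 1.3920 × 7.43% = 13.84%

13.84%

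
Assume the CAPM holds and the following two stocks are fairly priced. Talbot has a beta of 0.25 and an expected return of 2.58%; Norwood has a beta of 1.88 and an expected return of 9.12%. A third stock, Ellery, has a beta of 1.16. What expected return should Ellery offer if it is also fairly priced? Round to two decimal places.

6.23%

MRP (SML slope) = (9.12% − 2.58%) / (1.88 − 0.25) = 6.54% / 1.63 = 4.0123%
R_f (intercept) = 2.58% − 0.25 × 4.0123% = 1.5769%
E(R_Ellery) = R_f + β × MRP = 1.5769% + 1.16 × 4.0123% = 6.23%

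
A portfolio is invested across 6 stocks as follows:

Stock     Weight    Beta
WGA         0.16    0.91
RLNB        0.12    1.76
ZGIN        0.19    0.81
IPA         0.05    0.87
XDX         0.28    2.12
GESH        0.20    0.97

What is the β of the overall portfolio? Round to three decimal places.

1.342

β_P = Σ w_i β_i = 0.16×0.91 + 0.12×1.76 + 0.19×0.81 + 0.05×0.87 + 0.28×2.12 + 0.20×0.97 = 1.3418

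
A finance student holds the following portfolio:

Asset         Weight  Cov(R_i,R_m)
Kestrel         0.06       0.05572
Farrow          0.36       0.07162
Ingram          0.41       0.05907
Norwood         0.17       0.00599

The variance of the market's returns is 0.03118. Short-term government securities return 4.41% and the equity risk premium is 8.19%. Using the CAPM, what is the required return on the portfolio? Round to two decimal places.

β_Kestrel = 0.05572 / 0.03118 = 1.7870
β_Farrow = 0.07162 / 0.03118 = 2.2970
β_Ingram = 0.05907 / 0.03118 = 1.8945
β_Norwood = 0.00599 / 0.03118 = 0.1921
β_P = Σ w_i β_i = 0.06×1.7870 + 0.36×2.2970 + 0.41×1.8945 + 0.17×0.1921 = 1.7435
E(R_P) = R_f + β_P × MRP = 4.41% + 1.7435 × 8.19% = 18.69%

18.69%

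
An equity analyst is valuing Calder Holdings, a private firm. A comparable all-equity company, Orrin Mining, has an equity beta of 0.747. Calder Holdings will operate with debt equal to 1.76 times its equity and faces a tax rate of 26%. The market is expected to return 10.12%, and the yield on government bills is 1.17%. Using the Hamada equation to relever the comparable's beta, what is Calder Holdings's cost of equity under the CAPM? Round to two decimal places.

16.56%

β_L = β_U × [1 + (1 − t)(D/E)] = 0.747 × [1 + (1 − 0.26) × 1.76]
    = 0.747 × [1 + 0.74 × 1.76] = 0.747 × 2.3024 = 1.7199
MRP = 10.12% − 1.17% = 8.95%
E(R) = R_f + β_L × MRP = 1.17% + 1.7199 × 8.95% = 16.56%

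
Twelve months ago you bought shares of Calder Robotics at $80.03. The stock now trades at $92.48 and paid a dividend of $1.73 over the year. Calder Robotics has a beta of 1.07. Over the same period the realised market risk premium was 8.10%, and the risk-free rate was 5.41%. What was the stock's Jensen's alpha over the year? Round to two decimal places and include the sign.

Realised HPR = (P1 + D1 − P0) / P0 = (92.48 + 1.73 − 80.03) / 80.03 = 14.18 / 80.03 = 17.7184%
CAPM required = R_f + β·MRP = 5.41% + 1.07 × 8.10% = 14.0770%
α = realised − required = 17.7184% − 14.0770% = +3.64%

+3.64%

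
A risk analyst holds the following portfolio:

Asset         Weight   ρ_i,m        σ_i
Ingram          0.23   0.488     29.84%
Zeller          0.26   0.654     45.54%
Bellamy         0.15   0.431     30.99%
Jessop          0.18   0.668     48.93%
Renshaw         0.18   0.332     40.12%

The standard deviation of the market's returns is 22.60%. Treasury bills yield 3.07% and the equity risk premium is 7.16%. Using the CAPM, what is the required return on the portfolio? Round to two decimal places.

β_Ingram = 0.488 × 29.84% / 22.60% = 0.6443
β_Zeller = 0.654 × 45.54% / 22.60% = 1.3178
β_Bellamy = 0.431 × 30.99% / 22.60% = 0.5910
β_Jessop = 0.668 × 48.93% / 22.60% = 1.4462
β_Renshaw = 0.332 × 40.12% / 22.60% = 0.5894
β_P = Σ w_i β_i = 0.23×0.6443 + 0.26×1.3178 + 0.15×0.5910 + 0.18×1.4462 + 0.18×0.5894 = 0.9459
E(R_P) = R_f + β_P × MRP = 3.07% + 0.9459 × 7.16% = 9.84%

9.84%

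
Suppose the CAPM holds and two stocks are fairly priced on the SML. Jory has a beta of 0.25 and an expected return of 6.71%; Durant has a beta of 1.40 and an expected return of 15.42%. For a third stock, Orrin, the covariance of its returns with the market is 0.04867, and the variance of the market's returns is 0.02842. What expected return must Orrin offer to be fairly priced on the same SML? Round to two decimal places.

MRP = (15.42% − 6.71%) / (1.40 − 0.25) = 7.5739%
R_f = 6.71% − 0.25 × 7.5739% = 4.8165%
β_Orrin = Cov / Var(R_m) = 0.04867 / 0.02842 = 1.7125
E(R_Orrin) = R_f + β × MRP = 4.8165% + 1.7125 × 7.5739% = 17.79%

17.79%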